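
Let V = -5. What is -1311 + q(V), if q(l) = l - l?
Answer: -1311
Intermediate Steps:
q(l) = 0
-1311 + q(V) = -1311 + 0 = -1311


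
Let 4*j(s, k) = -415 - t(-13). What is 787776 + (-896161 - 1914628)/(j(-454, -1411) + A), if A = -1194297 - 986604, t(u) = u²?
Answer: 1718179292261/2181047 ≈ 7.8778e+5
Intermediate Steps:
j(s, k) = -146 (j(s, k) = (-415 - 1*(-13)²)/4 = (-415 - 1*169)/4 = (-415 - 169)/4 = (¼)*(-584) = -146)
A = -2180901
787776 + (-896161 - 1914628)/(j(-454, -1411) + A) = 787776 + (-896161 - 1914628)/(-146 - 2180901) = 787776 - 2810789/(-2181047) = 787776 - 2810789*(-1/2181047) = 787776 + 2810789/2181047 = 1718179292261/2181047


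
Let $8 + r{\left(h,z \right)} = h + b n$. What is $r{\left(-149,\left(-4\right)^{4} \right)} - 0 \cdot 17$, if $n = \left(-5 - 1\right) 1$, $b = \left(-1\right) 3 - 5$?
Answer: $-109$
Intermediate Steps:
$b = -8$ ($b = -3 - 5 = -8$)
$n = -6$ ($n = \left(-6\right) 1 = -6$)
$r{\left(h,z \right)} = 40 + h$ ($r{\left(h,z \right)} = -8 + \left(h - -48\right) = -8 + \left(h + 48\right) = -8 + \left(48 + h\right) = 40 + h$)
$r{\left(-149,\left(-4\right)^{4} \right)} - 0 \cdot 17 = \left(40 - 149\right) - 0 \cdot 17 = -109 - 0 = -109 + 0 = -109$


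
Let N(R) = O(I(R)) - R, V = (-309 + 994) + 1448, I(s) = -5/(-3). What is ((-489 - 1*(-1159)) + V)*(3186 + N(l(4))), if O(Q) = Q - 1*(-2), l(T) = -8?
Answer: 26889179/3 ≈ 8.9631e+6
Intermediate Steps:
I(s) = 5/3 (I(s) = -5*(-⅓) = 5/3)
O(Q) = 2 + Q (O(Q) = Q + 2 = 2 + Q)
V = 2133 (V = 685 + 1448 = 2133)
N(R) = 11/3 - R (N(R) = (2 + 5/3) - R = 11/3 - R)
((-489 - 1*(-1159)) + V)*(3186 + N(l(4))) = ((-489 - 1*(-1159)) + 2133)*(3186 + (11/3 - 1*(-8))) = ((-489 + 1159) + 2133)*(3186 + (11/3 + 8)) = (670 + 2133)*(3186 + 35/3) = 2803*(9593/3) = 26889179/3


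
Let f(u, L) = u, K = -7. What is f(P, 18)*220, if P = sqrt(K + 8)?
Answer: 220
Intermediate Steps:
P = 1 (P = sqrt(-7 + 8) = sqrt(1) = 1)
f(P, 18)*220 = 1*220 = 220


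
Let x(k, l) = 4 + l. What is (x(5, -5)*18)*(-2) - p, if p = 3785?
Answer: -3749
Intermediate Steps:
(x(5, -5)*18)*(-2) - p = ((4 - 5)*18)*(-2) - 1*3785 = -1*18*(-2) - 3785 = -18*(-2) - 3785 = 36 - 3785 = -3749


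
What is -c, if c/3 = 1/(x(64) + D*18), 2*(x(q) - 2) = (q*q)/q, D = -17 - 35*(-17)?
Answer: -3/10438 ≈ -0.00028741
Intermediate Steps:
D = 578 (D = -17 + 595 = 578)
x(q) = 2 + q/2 (x(q) = 2 + ((q*q)/q)/2 = 2 + (q**2/q)/2 = 2 + q/2)
c = 3/10438 (c = 3/((2 + (1/2)*64) + 578*18) = 3/((2 + 32) + 10404) = 3/(34 + 10404) = 3/10438 ≈ 0.00028741)
-c = -1*3/10438 = -3/10438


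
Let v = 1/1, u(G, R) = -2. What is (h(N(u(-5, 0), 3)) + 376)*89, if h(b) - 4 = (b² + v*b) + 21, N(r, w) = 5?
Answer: 38359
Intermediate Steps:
v = 1
h(b) = 25 + b + b² (h(b) = 4 + ((b² + 1*b) + 21) = 4 + ((b² + b) + 21) = 4 + ((b + b²) + 21) = 4 + (21 + b + b²) = 25 + b + b²)
(h(N(u(-5, 0), 3)) + 376)*89 = ((25 + 5 + 5²) + 376)*89 = ((25 + 5 + 25) + 376)*89 = (55 + 376)*89 = 431*89 = 38359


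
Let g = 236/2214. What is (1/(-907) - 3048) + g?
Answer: -3060235433/1004049 ≈ -3047.9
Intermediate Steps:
g = 118/1107 (g = 236*(1/2214) = 118/1107 ≈ 0.10659)
(1/(-907) - 3048) + g = (1/(-907) - 3048) + 118/1107 = (-1/907 - 3048) + 118/1107 = -2764537/907 + 118/1107 = -3060235433/1004049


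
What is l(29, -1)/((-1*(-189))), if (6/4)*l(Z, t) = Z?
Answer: 58/567 ≈ 0.10229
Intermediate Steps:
l(Z, t) = 2*Z/3
l(29, -1)/((-1*(-189))) = ((⅔)*29)/((-1*(-189))) = (58/3)/189 = (58/3)*(1/189) = 58/567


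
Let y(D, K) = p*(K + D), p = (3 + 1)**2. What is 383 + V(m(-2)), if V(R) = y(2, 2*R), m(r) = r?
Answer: 351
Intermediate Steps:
p = 16 (p = 4**2 = 16)
y(D, K) = 16*D + 16*K (y(D, K) = 16*(K + D) = 16*(D + K) = 16*D + 16*K)
V(R) = 32 + 32*R (V(R) = 16*2 + 16*(2*R) = 32 + 32*R)
383 + V(m(-2)) = 383 + (32 + 32*(-2)) = 383 + (32 - 64) = 383 - 32 = 351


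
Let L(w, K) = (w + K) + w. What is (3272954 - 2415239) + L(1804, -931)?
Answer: 860392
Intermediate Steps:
L(w, K) = K + 2*w (L(w, K) = (K + w) + w = K + 2*w)
(3272954 - 2415239) + L(1804, -931) = (3272954 - 2415239) + (-931 + 2*1804) = 857715 + (-931 + 3608) = 857715 + 2677 = 860392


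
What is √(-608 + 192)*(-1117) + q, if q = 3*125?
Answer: 375 - 4468*I*√26 ≈ 375.0 - 22782.0*I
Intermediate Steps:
q = 375
√(-608 + 192)*(-1117) + q = √(-608 + 192)*(-1117) + 375 = √(-416)*(-1117) + 375 = (4*I*√26)*(-1117) + 375 = -4468*I*√26 + 375 = 375 - 4468*I*√26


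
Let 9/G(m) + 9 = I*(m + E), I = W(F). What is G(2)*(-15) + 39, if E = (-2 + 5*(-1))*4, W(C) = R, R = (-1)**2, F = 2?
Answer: 300/7 ≈ 42.857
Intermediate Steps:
R = 1
W(C) = 1
I = 1
E = -28 (E = (-2 - 5)*4 = -7*4 = -28)
G(m) = 9/(-37 + m) (G(m) = 9/(-9 + 1*(m - 28)) = 9/(-9 + 1*(-28 + m)) = 9/(-9 + (-28 + m)) = 9/(-37 + m))
G(2)*(-15) + 39 = (9/(-37 + 2))*(-15) + 39 = (9/(-35))*(-15) + 39 = (9*(-1/35))*(-15) + 39 = -9/35*(-15) + 39 = 27/7 + 39 = 300/7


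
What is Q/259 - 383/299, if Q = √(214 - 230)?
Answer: -383/299 + 4*I/259 ≈ -1.2809 + 0.015444*I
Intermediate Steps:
Q = 4*I (Q = √(-16) = 4*I ≈ 4.0*I)
Q/259 - 383/299 = (4*I)/259 - 383/299 = (4*I)*(1/259) - 383*1/299 = 4*I/259 - 383/299 = -383/299 + 4*I/259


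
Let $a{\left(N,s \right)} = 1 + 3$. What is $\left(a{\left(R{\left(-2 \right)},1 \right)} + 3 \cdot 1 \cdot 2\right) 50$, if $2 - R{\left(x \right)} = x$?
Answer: $500$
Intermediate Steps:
$R{\left(x \right)} = 2 - x$
$a{\left(N,s \right)} = 4$
$\left(a{\left(R{\left(-2 \right)},1 \right)} + 3 \cdot 1 \cdot 2\right) 50 = \left(4 + 3 \cdot 1 \cdot 2\right) 50 = \left(4 + 3 \cdot 2\right) 50 = \left(4 + 6\right) 50 = 10 \cdot 50 = 500$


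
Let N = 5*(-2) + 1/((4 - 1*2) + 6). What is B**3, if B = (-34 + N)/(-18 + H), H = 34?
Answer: -43243551/2097152 ≈ -20.620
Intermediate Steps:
N = -79/8 (N = -10 + 1/((4 - 2) + 6) = -10 + 1/(2 + 6) = -10 + 1/8 = -79/8 ≈ -9.8750)
B = -351/128 (B = (-34 - 79/8)/(-18 + 34) = -351/8/16 = -351/8*1/16 = -351/128 ≈ -2.7422)
B**3 = (-351/128)**3 = -43243551/2097152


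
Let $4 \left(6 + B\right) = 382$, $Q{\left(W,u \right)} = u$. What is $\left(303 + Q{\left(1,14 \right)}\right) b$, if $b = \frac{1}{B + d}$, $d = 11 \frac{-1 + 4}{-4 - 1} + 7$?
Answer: $\frac{3170}{899} \approx 3.5261$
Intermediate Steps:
$B = \frac{179}{2}$ ($B = -6 + \frac{1}{4} \cdot 382 = -6 + \frac{191}{2} = \frac{179}{2} \approx 89.5$)
$d = \frac{2}{5}$ ($d = 11 \frac{3}{-5} + 7 = 11 \cdot 3 \left(- \frac{1}{5}\right) + 7 = 11 \left(- \frac{3}{5}\right) + 7 = - \frac{33}{5} + 7 = \frac{2}{5} \approx 0.4$)
$b = \frac{10}{899}$ ($b = \frac{1}{\frac{179}{2} + \frac{2}{5}} = \frac{1}{\frac{899}{10}} = \frac{10}{899} \approx 0.011123$)
$\left(303 + Q{\left(1,14 \right)}\right) b = \left(303 + 14\right) \frac{10}{899} = 317 \cdot \frac{10}{899} = \frac{3170}{899}$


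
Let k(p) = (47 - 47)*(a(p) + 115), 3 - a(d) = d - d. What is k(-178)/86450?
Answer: 0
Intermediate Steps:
a(d) = 3 (a(d) = 3 - (d - d) = 3 - 1*0 = 3 + 0 = 3)
k(p) = 0 (k(p) = (47 - 47)*(3 + 115) = 0*118 = 0)
k(-178)/86450 = 0/86450 = 0*(1/86450) = 0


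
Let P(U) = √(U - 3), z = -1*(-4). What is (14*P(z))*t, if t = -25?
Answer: -350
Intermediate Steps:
z = 4
P(U) = √(-3 + U)
(14*P(z))*t = (14*√(-3 + 4))*(-25) = (14*√1)*(-25) = (14*1)*(-25) = 14*(-25) = -350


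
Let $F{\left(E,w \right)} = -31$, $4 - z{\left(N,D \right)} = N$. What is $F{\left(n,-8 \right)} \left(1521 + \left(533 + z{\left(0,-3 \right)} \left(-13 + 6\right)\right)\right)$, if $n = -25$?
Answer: $-62806$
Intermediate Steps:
$z{\left(N,D \right)} = 4 - N$
$F{\left(n,-8 \right)} \left(1521 + \left(533 + z{\left(0,-3 \right)} \left(-13 + 6\right)\right)\right) = - 31 \left(1521 + \left(533 + \left(4 - 0\right) \left(-13 + 6\right)\right)\right) = - 31 \left(1521 + \left(533 + \left(4 + 0\right) \left(-7\right)\right)\right) = - 31 \left(1521 + \left(533 + 4 \left(-7\right)\right)\right) = - 31 \left(1521 + \left(533 - 28\right)\right) = - 31 \left(1521 + 505\right) = \left(-31\right) 2026 = -62806$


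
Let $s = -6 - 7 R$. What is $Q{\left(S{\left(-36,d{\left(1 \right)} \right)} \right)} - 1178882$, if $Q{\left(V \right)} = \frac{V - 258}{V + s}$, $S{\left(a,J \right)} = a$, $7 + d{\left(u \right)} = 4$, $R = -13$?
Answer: $-1178888$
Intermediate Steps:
$d{\left(u \right)} = -3$ ($d{\left(u \right)} = -7 + 4 = -3$)
$s = 85$ ($s = -6 - -91 = -6 + 91 = 85$)
$Q{\left(V \right)} = \frac{-258 + V}{85 + V}$ ($Q{\left(V \right)} = \frac{V - 258}{V + 85} = \frac{-258 + V}{85 + V}$)
$Q{\left(S{\left(-36,d{\left(1 \right)} \right)} \right)} - 1178882 = \frac{-258 - 36}{85 - 36} - 1178882 = \frac{1}{49} \left(-294\right) - 1178882 = -6 - 1178882 = -1178888$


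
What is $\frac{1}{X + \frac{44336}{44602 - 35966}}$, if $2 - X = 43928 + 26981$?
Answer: $- \frac{127}{9004537} \approx -1.4104 \cdot 10^{-5}$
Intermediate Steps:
$X = -70907$ ($X = 2 - \left(43928 + 26981\right) = 2 - 70909 = -70907$)
$\frac{1}{X + \frac{44336}{44602 - 35966}} = \frac{1}{-70907 + \frac{44336}{44602 - 35966}} = \frac{1}{-70907 + \frac{44336}{8636}} = \frac{1}{-70907 + 44336 \cdot \frac{1}{8636}} = \frac{1}{-70907 + \frac{652}{127}} = \frac{1}{- \frac{9004537}{127}} = - \frac{127}{9004537}$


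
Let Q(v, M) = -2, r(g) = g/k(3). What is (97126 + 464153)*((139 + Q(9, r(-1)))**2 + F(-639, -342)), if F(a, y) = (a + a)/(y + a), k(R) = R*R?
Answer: 1148356066677/109 ≈ 1.0535e+10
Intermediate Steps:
k(R) = R**2
F(a, y) = 2*a/(a + y) (F(a, y) = (2*a)/(a + y) = 2*a/(a + y))
r(g) = g/9 (r(g) = g/(3**2) = g/9)
(97126 + 464153)*((139 + Q(9, r(-1)))**2 + F(-639, -342)) = (97126 + 464153)*((139 - 2)**2 + 2*(-639)/(-639 - 342)) = 561279*(137**2 + 2*(-639)/(-981)) = 561279*(18769 + 2*(-639)*(-1/981)) = 561279*(18769 + 142/109) = 561279*(2045963/109) = 1148356066677/109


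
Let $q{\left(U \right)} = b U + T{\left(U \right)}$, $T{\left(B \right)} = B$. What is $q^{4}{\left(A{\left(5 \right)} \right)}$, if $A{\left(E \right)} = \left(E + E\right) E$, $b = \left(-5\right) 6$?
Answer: $4420506250000$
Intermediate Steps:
$b = -30$
$A{\left(E \right)} = 2 E^{2}$ ($A{\left(E \right)} = 2 E E = 2 E^{2}$)
$q{\left(U \right)} = - 29 U$ ($q{\left(U \right)} = - 30 U + U = - 29 U$)
$q^{4}{\left(A{\left(5 \right)} \right)} = \left(- 29 \cdot 2 \cdot 5^{2}\right)^{4} = \left(- 29 \cdot 2 \cdot 25\right)^{4} = \left(\left(-29\right) 50\right)^{4} = \left(-1450\right)^{4} = 4420506250000$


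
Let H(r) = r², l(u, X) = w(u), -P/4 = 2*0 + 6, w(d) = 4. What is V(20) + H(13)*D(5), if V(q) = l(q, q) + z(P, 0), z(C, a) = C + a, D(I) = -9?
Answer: -1541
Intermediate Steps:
P = -24 (P = -4*(2*0 + 6) = -4*(0 + 6) = -4*6 = -24)
l(u, X) = 4
V(q) = -20 (V(q) = 4 + (-24 + 0) = 4 - 24 = -20)
V(20) + H(13)*D(5) = -20 + 13²*(-9) = -20 + 169*(-9) = -20 - 1521 = -1541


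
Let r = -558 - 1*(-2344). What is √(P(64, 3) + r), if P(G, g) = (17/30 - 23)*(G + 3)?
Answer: √254670/30 ≈ 16.822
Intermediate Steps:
P(G, g) = -673/10 - 673*G/30 (P(G, g) = (17*(1/30) - 23)*(3 + G) = (17/30 - 23)*(3 + G) = -673*(3 + G)/30 = -673/10 - 673*G/30)
r = 1786 (r = -558 + 2344 = 1786)
√(P(64, 3) + r) = √((-673/10 - 673/30*64) + 1786) = √((-673/10 - 21536/15) + 1786) = √(-45091/30 + 1786) = √(8489/30) = √254670/30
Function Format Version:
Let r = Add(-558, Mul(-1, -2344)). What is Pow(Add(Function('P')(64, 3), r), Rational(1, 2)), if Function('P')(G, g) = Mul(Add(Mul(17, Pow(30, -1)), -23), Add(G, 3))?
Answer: Mul(Rational(1, 30), Pow(254670, Rational(1, 2))) ≈ 16.822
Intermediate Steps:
Function('P')(G, g) = Add(Rational(-673, 10), Mul(Rational(-673, 30), G)) (Function('P')(G, g) = Mul(Add(Mul(17, Rational(1, 30)), -23), Add(3, G)) = Mul(Add(Rational(17, 30), -23), Add(3, G)) = Mul(Rational(-673, 30), Add(3, G)) = Add(Rational(-673, 10), Mul(Rational(-673, 30), G)))
r = 1786 (r = Add(-558, 2344) = 1786)
Pow(Add(Function('P')(64, 3), r), Rational(1, 2)) = Pow(Add(Add(Rational(-673, 10), Mul(Rational(-673, 30), 64)), 1786), Rational(1, 2)) = Pow(Add(Add(Rational(-673, 10), Rational(-21536, 15)), 1786), Rational(1, 2)) = Pow(Add(Rational(-45091, 30), 1786), Rational(1, 2)) = Pow(Rational(8489, 30), Rational(1, 2)) = Mul(Rational(1, 30), Pow(254670, Rational(1, 2)))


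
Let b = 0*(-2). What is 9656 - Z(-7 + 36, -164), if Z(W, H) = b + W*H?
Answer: 14412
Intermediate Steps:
b = 0
Z(W, H) = H*W (Z(W, H) = 0 + W*H = 0 + H*W = H*W)
9656 - Z(-7 + 36, -164) = 9656 - (-164)*(-7 + 36) = 9656 - (-164)*29 = 9656 - 1*(-4756) = 9656 + 4756 = 14412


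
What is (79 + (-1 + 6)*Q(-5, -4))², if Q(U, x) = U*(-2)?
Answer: 16641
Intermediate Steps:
Q(U, x) = -2*U
(79 + (-1 + 6)*Q(-5, -4))² = (79 + (-1 + 6)*(-2*(-5)))² = (79 + 5*10)² = (79 + 50)² = 129² = 16641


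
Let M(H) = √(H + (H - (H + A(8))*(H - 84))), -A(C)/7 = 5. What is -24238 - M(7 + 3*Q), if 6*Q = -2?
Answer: -24238 - 15*I*√10 ≈ -24238.0 - 47.434*I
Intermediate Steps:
Q = -⅓ (Q = (⅙)*(-2) = -⅓ ≈ -0.33333)
A(C) = -35 (A(C) = -7*5 = -35)
M(H) = √(2*H - (-84 + H)*(-35 + H)) (M(H) = √(H + (H - (H - 35)*(H - 84))) = √(H + (H - (-35 + H)*(-84 + H))) = √(H + (H - (-84 + H)*(-35 + H))) = √(2*H - (-84 + H)*(-35 + H)))
-24238 - M(7 + 3*Q) = -24238 - √(-2940 - (7 + 3*(-⅓))² + 121*(7 + 3*(-⅓))) = -24238 - √(-2940 - (7 - 1)² + 121*(7 - 1)) = -24238 - √(-2940 - 1*6² + 121*6) = -24238 - √(-2940 - 1*36 + 726) = -24238 - √(-2940 - 36 + 726) = -24238 - √(-2250) = -24238 - 15*I*√10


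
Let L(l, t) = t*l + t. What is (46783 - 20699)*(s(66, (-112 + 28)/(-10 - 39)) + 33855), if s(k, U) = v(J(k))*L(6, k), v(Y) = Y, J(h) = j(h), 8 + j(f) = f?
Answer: 1582020684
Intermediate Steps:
j(f) = -8 + f
L(l, t) = t + l*t (L(l, t) = l*t + t = t + l*t)
J(h) = -8 + h
s(k, U) = 7*k*(-8 + k) (s(k, U) = (-8 + k)*(k*(1 + 6)) = (-8 + k)*(k*7) = (-8 + k)*(7*k) = 7*k*(-8 + k))
(46783 - 20699)*(s(66, (-112 + 28)/(-10 - 39)) + 33855) = (46783 - 20699)*(7*66*(-8 + 66) + 33855) = 26084*(7*66*58 + 33855) = 26084*(26796 + 33855) = 26084*60651 = 1582020684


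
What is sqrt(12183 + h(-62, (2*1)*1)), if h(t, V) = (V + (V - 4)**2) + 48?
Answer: sqrt(12237) ≈ 110.62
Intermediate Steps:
h(t, V) = 48 + V + (-4 + V)**2 (h(t, V) = (V + (-4 + V)**2) + 48 = 48 + V + (-4 + V)**2)
sqrt(12183 + h(-62, (2*1)*1)) = sqrt(12183 + (48 + (2*1)*1 + (-4 + (2*1)*1)**2)) = sqrt(12183 + (48 + 2*1 + (-4 + 2*1)**2)) = sqrt(12183 + (48 + 2 + (-4 + 2)**2)) = sqrt(12183 + (48 + 2 + (-2)**2)) = sqrt(12183 + (48 + 2 + 4)) = sqrt(12183 + 54) = sqrt(12237)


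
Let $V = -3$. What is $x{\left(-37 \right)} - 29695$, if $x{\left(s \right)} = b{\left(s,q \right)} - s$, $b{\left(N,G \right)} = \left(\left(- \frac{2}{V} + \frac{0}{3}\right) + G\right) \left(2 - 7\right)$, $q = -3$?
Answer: $- \frac{88939}{3} \approx -29646.0$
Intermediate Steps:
$b{\left(N,G \right)} = - \frac{10}{3} - 5 G$ ($b{\left(N,G \right)} = \left(\left(- \frac{2}{-3} + \frac{0}{3}\right) + G\right) \left(2 - 7\right) = \left(\left(\left(-2\right) \left(- \frac{1}{3}\right) + 0 \cdot \frac{1}{3}\right) + G\right) \left(-5\right) = \left(\left(\frac{2}{3} + 0\right) + G\right) \left(-5\right) = \left(\frac{2}{3} + G\right) \left(-5\right) = - \frac{10}{3} - 5 G$)
$x{\left(s \right)} = \frac{35}{3} - s$ ($x{\left(s \right)} = \left(- \frac{10}{3} - -15\right) - s = \left(- \frac{10}{3} + 15\right) - s = \frac{35}{3} - s$)
$x{\left(-37 \right)} - 29695 = \left(\frac{35}{3} - -37\right) - 29695 = \left(\frac{35}{3} + 37\right) - 29695 = \frac{146}{3} - 29695 = - \frac{88939}{3}$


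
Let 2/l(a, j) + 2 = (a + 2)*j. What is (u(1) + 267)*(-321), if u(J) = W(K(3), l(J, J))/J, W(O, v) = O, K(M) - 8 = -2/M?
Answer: -88061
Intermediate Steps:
l(a, j) = 2/(-2 + j*(2 + a)) (l(a, j) = 2/(-2 + (a + 2)*j) = 2/(-2 + (2 + a)*j) = 2/(-2 + j*(2 + a)))
K(M) = 8 - 2/M
u(J) = 22/(3*J) (u(J) = (8 - 2/3)/J = 22/(3*J))
(u(1) + 267)*(-321) = ((22/3)/1 + 267)*(-321) = ((22/3)*1 + 267)*(-321) = (22/3 + 267)*(-321) = (823/3)*(-321) = -88061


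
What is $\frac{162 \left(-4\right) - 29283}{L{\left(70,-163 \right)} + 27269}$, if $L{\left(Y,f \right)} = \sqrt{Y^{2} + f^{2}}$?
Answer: $- \frac{816188439}{743566892} + \frac{29931 \sqrt{31469}}{743566892} \approx -1.0905$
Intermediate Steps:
$\frac{162 \left(-4\right) - 29283}{L{\left(70,-163 \right)} + 27269} = \frac{162 \left(-4\right) - 29283}{\sqrt{70^{2} + \left(-163\right)^{2}} + 27269} = \frac{-648 - 29283}{\sqrt{4900 + 26569} + 27269} = - \frac{29931}{\sqrt{31469} + 27269} = - \frac{29931}{27269 + \sqrt{31469}}$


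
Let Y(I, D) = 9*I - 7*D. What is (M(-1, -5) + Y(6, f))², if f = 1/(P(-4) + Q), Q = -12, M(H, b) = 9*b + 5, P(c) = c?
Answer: 53361/256 ≈ 208.44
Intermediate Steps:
M(H, b) = 5 + 9*b
f = -1/16 (f = 1/(-4 - 12) = 1/(-16) = -1/16 ≈ -0.062500)
Y(I, D) = -7*D + 9*I
(M(-1, -5) + Y(6, f))² = ((5 + 9*(-5)) + (-7*(-1/16) + 9*6))² = ((5 - 45) + (7/16 + 54))² = (-40 + 871/16)² = (231/16)² = 53361/256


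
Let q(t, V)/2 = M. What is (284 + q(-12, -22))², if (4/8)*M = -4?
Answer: 71824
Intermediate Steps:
M = -8 (M = 2*(-4) = -8)
q(t, V) = -16 (q(t, V) = 2*(-8) = -16)
(284 + q(-12, -22))² = (284 - 16)² = 268² = 71824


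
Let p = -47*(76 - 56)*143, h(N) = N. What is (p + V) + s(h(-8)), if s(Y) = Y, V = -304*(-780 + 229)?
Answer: 33076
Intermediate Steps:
V = 167504 (V = -304*(-551) = 167504)
p = -134420 (p = -47*20*143 = -940*143 = -134420)
(p + V) + s(h(-8)) = (-134420 + 167504) - 8 = 33084 - 8 = 33076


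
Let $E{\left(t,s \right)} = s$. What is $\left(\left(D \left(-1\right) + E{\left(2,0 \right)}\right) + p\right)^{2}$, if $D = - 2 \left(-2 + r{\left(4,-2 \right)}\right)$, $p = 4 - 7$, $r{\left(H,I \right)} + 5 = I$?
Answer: $441$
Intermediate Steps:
$r{\left(H,I \right)} = -5 + I$
$p = -3$ ($p = 4 - 7 = -3$)
$D = 18$ ($D = - 2 \left(-2 - 7\right) = \left(-2\right) \left(-9\right) = 18$)
$\left(\left(D \left(-1\right) + E{\left(2,0 \right)}\right) + p\right)^{2} = \left(\left(18 \left(-1\right) + 0\right) - 3\right)^{2} = \left(\left(-18 + 0\right) - 3\right)^{2} = \left(-18 - 3\right)^{2} = \left(-21\right)^{2} = 441$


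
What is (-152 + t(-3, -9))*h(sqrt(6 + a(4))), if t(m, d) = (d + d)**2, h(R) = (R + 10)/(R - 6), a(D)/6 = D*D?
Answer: 4644/11 + 1376*sqrt(102)/33 ≈ 843.30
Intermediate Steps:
a(D) = 6*D**2 (a(D) = 6*(D*D) = 6*D**2)
h(R) = (10 + R)/(-6 + R)
t(m, d) = 4*d**2 (t(m, d) = (2*d)**2 = 4*d**2)
(-152 + t(-3, -9))*h(sqrt(6 + a(4))) = (-152 + 4*(-9)**2)*((10 + sqrt(6 + 6*4**2))/(-6 + sqrt(6 + 6*4**2))) = (-152 + 4*81)*((10 + sqrt(6 + 6*16))/(-6 + sqrt(6 + 6*16))) = (-152 + 324)*((10 + sqrt(6 + 96))/(-6 + sqrt(6 + 96))) = 172*((10 + sqrt(102))/(-6 + sqrt(102))) = 172*(10 + sqrt(102))/(-6 + sqrt(102))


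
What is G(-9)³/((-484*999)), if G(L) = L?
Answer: 27/17908 ≈ 0.0015077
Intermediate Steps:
G(-9)³/((-484*999)) = (-9)³/((-484*999)) = -729/(-483516) = -729*(-1/483516) = 27/17908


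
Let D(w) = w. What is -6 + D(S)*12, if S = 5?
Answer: 54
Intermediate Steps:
-6 + D(S)*12 = -6 + 5*12 = -6 + 60 = 54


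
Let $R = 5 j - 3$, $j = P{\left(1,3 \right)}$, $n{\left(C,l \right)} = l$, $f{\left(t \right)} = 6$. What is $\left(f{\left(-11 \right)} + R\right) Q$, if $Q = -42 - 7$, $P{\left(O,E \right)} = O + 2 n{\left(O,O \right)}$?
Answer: $-882$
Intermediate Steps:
$P{\left(O,E \right)} = 3 O$ ($P{\left(O,E \right)} = O + 2 O = 3 O$)
$Q = -49$ ($Q = -42 - 7 = -49$)
$j = 3$ ($j = 3 \cdot 1 = 3$)
$R = 12$ ($R = 5 \cdot 3 - 3 = 15 - 3 = 12$)
$\left(f{\left(-11 \right)} + R\right) Q = \left(6 + 12\right) \left(-49\right) = 18 \left(-49\right) = -882$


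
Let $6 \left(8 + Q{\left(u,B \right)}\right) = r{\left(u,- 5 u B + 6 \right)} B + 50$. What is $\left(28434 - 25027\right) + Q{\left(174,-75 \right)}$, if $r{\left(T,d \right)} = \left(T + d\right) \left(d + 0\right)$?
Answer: $- \frac{160113742778}{3} \approx -5.3371 \cdot 10^{10}$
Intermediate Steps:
$r{\left(T,d \right)} = d \left(T + d\right)$ ($r{\left(T,d \right)} = \left(T + d\right) d = d \left(T + d\right)$)
$Q{\left(u,B \right)} = \frac{1}{3} + \frac{B \left(6 - 5 B u\right) \left(6 + u - 5 B u\right)}{6}$ ($Q{\left(u,B \right)} = -8 + \frac{\left(- 5 u B + 6\right) \left(u + \left(- 5 u B + 6\right)\right) B + 50}{6} = -8 + \frac{\left(- 5 B u + 6\right) \left(u - \left(-6 + 5 B u\right)\right) B + 50}{6} = -8 + \frac{\left(6 - 5 B u\right) \left(u - \left(-6 + 5 B u\right)\right) B + 50}{6} = -8 + \frac{\left(6 - 5 B u\right) \left(6 + u - 5 B u\right) B + 50}{6} = -8 + \frac{B \left(6 - 5 B u\right) \left(6 + u - 5 B u\right) + 50}{6} = -8 + \frac{50 + B \left(6 - 5 B u\right) \left(6 + u - 5 B u\right)}{6} = -8 + \left(\frac{25}{3} + \frac{B \left(6 - 5 B u\right) \left(6 + u - 5 B u\right)}{6}\right) = \frac{1}{3} + \frac{B \left(6 - 5 B u\right) \left(6 + u - 5 B u\right)}{6}$)
$\left(28434 - 25027\right) + Q{\left(174,-75 \right)} = \left(28434 - 25027\right) + \left(\frac{1}{3} - - \frac{25 \left(-6 + 5 \left(-75\right) 174\right) \left(6 + 174 - \left(-375\right) 174\right)}{2}\right) = 3407 + \left(\frac{1}{3} - - \frac{25 \left(-6 - 65250\right) \left(6 + 174 + 65250\right)}{2}\right) = 3407 + \left(\frac{1}{3} - \left(- \frac{25}{2}\right) \left(-65256\right) 65430\right) = 3407 + \left(\frac{1}{3} - 53371251000\right) = 3407 - \frac{160113752999}{3} = - \frac{160113742778}{3}$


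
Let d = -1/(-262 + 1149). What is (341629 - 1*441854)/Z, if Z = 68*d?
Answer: 88899575/68 ≈ 1.3073e+6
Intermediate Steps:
d = -1/887 ≈ -0.0011274
Z = -68/887 (Z = 68*(-1/887) = -68/887 ≈ -0.076663)
(341629 - 1*441854)/Z = (341629 - 1*441854)/(-68/887) = (341629 - 441854)*(-887/68) = -100225*(-887/68) = 88899575/68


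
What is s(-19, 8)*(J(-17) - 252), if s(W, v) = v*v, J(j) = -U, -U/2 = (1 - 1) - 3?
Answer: -16512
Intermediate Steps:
U = 6 (U = -2*((1 - 1) - 3) = -2*(0 - 3) = -2*(-3) = 6)
J(j) = -6 (J(j) = -1*6 = -6)
s(W, v) = v²
s(-19, 8)*(J(-17) - 252) = 8²*(-6 - 252) = 64*(-258) = -16512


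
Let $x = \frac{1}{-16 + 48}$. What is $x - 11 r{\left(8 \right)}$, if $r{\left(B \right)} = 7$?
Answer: $- \frac{2463}{32} \approx -76.969$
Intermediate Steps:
$x = \frac{1}{32} \approx 0.03125$
$x - 11 r{\left(8 \right)} = \frac{1}{32} - 77 = - \frac{2463}{32}$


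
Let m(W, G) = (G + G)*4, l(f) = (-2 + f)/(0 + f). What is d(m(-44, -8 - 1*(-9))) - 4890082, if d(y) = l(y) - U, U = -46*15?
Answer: -19557565/4 ≈ -4.8894e+6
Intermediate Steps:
l(f) = (-2 + f)/f
U = -690
m(W, G) = 8*G (m(W, G) = (2*G)*4 = 8*G)
d(y) = 690 + (-2 + y)/y (d(y) = (-2 + y)/y - 1*(-690) = (-2 + y)/y + 690 = 690 + (-2 + y)/y)
d(m(-44, -8 - 1*(-9))) - 4890082 = (691 - 2*1/(8*(-8 - 1*(-9)))) - 4890082 = (691 - 2*1/(8*(-8 + 9))) - 4890082 = (691 - 2/(8*1)) - 4890082 = (691 - 2/8) - 4890082 = (691 - 2*⅛) - 4890082 = (691 - ¼) - 4890082 = 2763/4 - 4890082 = -19557565/4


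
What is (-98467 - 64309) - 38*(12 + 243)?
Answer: -172466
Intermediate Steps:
(-98467 - 64309) - 38*(12 + 243) = -162776 - 38*255 = -162776 - 9690 = -172466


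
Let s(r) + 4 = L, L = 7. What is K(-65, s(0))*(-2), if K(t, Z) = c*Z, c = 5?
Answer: -30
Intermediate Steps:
s(r) = 3 (s(r) = -4 + 7 = 3)
K(t, Z) = 5*Z
K(-65, s(0))*(-2) = (5*3)*(-2) = 15*(-2) = -30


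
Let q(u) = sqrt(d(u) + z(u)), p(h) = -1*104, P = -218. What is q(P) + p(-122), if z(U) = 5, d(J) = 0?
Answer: -104 + sqrt(5) ≈ -101.76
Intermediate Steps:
p(h) = -104
q(u) = sqrt(5) (q(u) = sqrt(0 + 5) = sqrt(5))
q(P) + p(-122) = sqrt(5) - 104 = -104 + sqrt(5)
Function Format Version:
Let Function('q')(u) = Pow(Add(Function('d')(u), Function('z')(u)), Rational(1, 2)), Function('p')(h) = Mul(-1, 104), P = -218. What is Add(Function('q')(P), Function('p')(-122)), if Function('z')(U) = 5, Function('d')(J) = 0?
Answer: Add(-104, Pow(5, Rational(1, 2))) ≈ -101.76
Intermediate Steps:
Function('p')(h) = -104
Function('q')(u) = Pow(5, Rational(1, 2)) (Function('q')(u) = Pow(Add(0, 5), Rational(1, 2)) = Pow(5, Rational(1, 2)))
Add(Function('q')(P), Function('p')(-122)) = Add(Pow(5, Rational(1, 2)), -104) = Add(-104, Pow(5, Rational(1, 2)))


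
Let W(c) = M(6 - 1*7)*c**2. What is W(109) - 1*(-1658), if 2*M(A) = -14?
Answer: -81509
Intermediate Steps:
M(A) = -7 (M(A) = (1/2)*(-14) = -7)
W(c) = -7*c**2
W(109) - 1*(-1658) = -7*109**2 - 1*(-1658) = -7*11881 + 1658 = -83167 + 1658 = -81509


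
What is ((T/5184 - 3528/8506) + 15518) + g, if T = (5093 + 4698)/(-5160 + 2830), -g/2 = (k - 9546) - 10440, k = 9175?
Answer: 1907890020879197/51370796160 ≈ 37140.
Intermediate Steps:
g = 21622 (g = -2*((9175 - 9546) - 10440) = -2*(-371 - 10440) = -2*(-10811) = 21622)
T = -9791/2330 (T = 9791/(-2330) = 9791*(-1/2330) = -9791/2330 ≈ -4.2021)
((T/5184 - 3528/8506) + 15518) + g = ((-9791/2330/5184 - 3528/8506) + 15518) + 21622 = ((-9791/2330*1/5184 - 3528*1/8506) + 15518) + 21622 = ((-9791/12078720 - 1764/4253) + 15518) + 21622 = (-21348503203/51370796160 + 15518) + 21622 = 797150666307677/51370796160 + 21622 = 1907890020879197/51370796160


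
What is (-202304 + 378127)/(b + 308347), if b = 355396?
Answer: 175823/663743 ≈ 0.26490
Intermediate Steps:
(-202304 + 378127)/(b + 308347) = (-202304 + 378127)/(355396 + 308347) = 175823/663743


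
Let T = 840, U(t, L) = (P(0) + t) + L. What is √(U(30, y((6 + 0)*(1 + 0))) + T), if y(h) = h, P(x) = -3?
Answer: 3*√97 ≈ 29.547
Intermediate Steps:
U(t, L) = -3 + L + t (U(t, L) = (-3 + t) + L = -3 + L + t)
√(U(30, y((6 + 0)*(1 + 0))) + T) = √((-3 + (6 + 0)*(1 + 0) + 30) + 840) = √((-3 + 6*1 + 30) + 840) = √((-3 + 6 + 30) + 840) = √(33 + 840) = √873 = 3*√97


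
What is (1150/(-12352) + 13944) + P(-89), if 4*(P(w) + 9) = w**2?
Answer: 98292009/6176 ≈ 15915.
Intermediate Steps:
P(w) = -9 + w**2/4
(1150/(-12352) + 13944) + P(-89) = (1150/(-12352) + 13944) + (-9 + (1/4)*(-89)**2) = (1150*(-1/12352) + 13944) + (-9 + (1/4)*7921) = (-575/6176 + 13944) + (-9 + 7921/4) = 86117569/6176 + 7885/4 = 98292009/6176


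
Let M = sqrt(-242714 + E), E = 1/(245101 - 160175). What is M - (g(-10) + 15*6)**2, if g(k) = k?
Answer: -6400 + I*sqrt(1750556636896938)/84926 ≈ -6400.0 + 492.66*I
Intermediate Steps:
E = 1/84926 ≈ 1.1775e-5
M = I*sqrt(1750556636896938)/84926 (M = sqrt(-242714 + 1/84926) = sqrt(-20612729163/84926) = I*sqrt(1750556636896938)/84926 ≈ 492.66*I)
M - (g(-10) + 15*6)**2 = I*sqrt(1750556636896938)/84926 - (-10 + 15*6)**2 = I*sqrt(1750556636896938)/84926 - (-10 + 90)**2 = I*sqrt(1750556636896938)/84926 - 1*80**2 = I*sqrt(1750556636896938)/84926 - 1*6400 = I*sqrt(1750556636896938)/84926 - 6400 = -6400 + I*sqrt(1750556636896938)/84926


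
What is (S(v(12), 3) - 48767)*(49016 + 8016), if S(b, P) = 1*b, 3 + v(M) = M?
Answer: -2780766256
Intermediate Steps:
v(M) = -3 + M
S(b, P) = b
(S(v(12), 3) - 48767)*(49016 + 8016) = ((-3 + 12) - 48767)*(49016 + 8016) = (9 - 48767)*57032 = -48758*57032 = -2780766256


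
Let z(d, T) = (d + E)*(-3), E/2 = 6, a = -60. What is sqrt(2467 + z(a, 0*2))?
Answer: sqrt(2611) ≈ 51.098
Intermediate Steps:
E = 12 (E = 2*6 = 12)
z(d, T) = -36 - 3*d (z(d, T) = (d + 12)*(-3) = (12 + d)*(-3) = -36 - 3*d)
sqrt(2467 + z(a, 0*2)) = sqrt(2467 + (-36 - 3*(-60))) = sqrt(2467 + (-36 + 180)) = sqrt(2467 + 144) = sqrt(2611)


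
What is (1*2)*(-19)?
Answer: -38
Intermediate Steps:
(1*2)*(-19) = 2*(-19) = -38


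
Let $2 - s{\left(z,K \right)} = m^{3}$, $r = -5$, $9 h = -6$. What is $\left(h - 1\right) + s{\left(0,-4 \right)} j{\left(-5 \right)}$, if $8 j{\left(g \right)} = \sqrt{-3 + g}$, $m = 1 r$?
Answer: $- \frac{5}{3} + \frac{127 i \sqrt{2}}{4} \approx -1.6667 + 44.901 i$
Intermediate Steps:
$h = - \frac{2}{3}$ ($h = \frac{1}{9} \left(-6\right) = - \frac{2}{3} \approx -0.66667$)
$m = -5$ ($m = 1 \left(-5\right) = -5$)
$s{\left(z,K \right)} = 127$ ($s{\left(z,K \right)} = 2 - \left(-5\right)^{3} = 2 - -125 = 2 + 125 = 127$)
$j{\left(g \right)} = \frac{\sqrt{-3 + g}}{8}$
$\left(h - 1\right) + s{\left(0,-4 \right)} j{\left(-5 \right)} = \left(- \frac{2}{3} - 1\right) + 127 \frac{\sqrt{-3 - 5}}{8} = \left(- \frac{2}{3} - 1\right) + 127 \frac{\sqrt{-8}}{8} = - \frac{5}{3} + 127 \frac{2 i \sqrt{2}}{8} = - \frac{5}{3} + 127 \frac{i \sqrt{2}}{4} = - \frac{5}{3} + \frac{127 i \sqrt{2}}{4}$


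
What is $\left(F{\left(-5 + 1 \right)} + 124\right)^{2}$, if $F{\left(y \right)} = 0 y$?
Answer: $15376$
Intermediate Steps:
$F{\left(y \right)} = 0$
$\left(F{\left(-5 + 1 \right)} + 124\right)^{2} = \left(0 + 124\right)^{2} = 124^{2} = 15376$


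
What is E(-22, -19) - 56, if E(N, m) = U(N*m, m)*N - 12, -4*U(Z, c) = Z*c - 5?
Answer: -87553/2 ≈ -43777.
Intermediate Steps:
U(Z, c) = 5/4 - Z*c/4 (U(Z, c) = -(Z*c - 5)/4 = -(-5 + Z*c)/4 = 5/4 - Z*c/4)
E(N, m) = -12 + N*(5/4 - N*m**2/4) (E(N, m) = (5/4 - N*m*m/4)*N - 12 = (5/4 - N*m**2/4)*N - 12 = N*(5/4 - N*m**2/4) - 12 = -12 + N*(5/4 - N*m**2/4))
E(-22, -19) - 56 = (-12 - 1/4*(-22)*(-5 - 22*(-19)**2)) - 56 = (-12 - 1/4*(-22)*(-5 - 22*361)) - 56 = (-12 - 1/4*(-22)*(-5 - 7942)) - 56 = (-12 - 1/4*(-22)*(-7947)) - 56 = (-12 - 87417/2) - 56 = -87441/2 - 56 = -87553/2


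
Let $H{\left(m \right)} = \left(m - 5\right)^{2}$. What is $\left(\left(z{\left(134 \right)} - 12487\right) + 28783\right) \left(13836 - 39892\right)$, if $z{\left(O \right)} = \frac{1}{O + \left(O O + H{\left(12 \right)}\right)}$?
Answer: $- \frac{7701974986120}{18139} \approx -4.2461 \cdot 10^{8}$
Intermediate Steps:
$H{\left(m \right)} = \left(-5 + m\right)^{2}$
$z{\left(O \right)} = \frac{1}{49 + O + O^{2}}$ ($z{\left(O \right)} = \frac{1}{O + \left(O O + \left(-5 + 12\right)^{2}\right)} = \frac{1}{O + \left(O^{2} + 7^{2}\right)} = \frac{1}{O + \left(O^{2} + 49\right)} = \frac{1}{O + \left(49 + O^{2}\right)} = \frac{1}{49 + O + O^{2}}$)
$\left(\left(z{\left(134 \right)} - 12487\right) + 28783\right) \left(13836 - 39892\right) = \left(\left(\frac{1}{49 + 134 + 134^{2}} - 12487\right) + 28783\right) \left(13836 - 39892\right) = \left(\left(\frac{1}{49 + 134 + 17956} - 12487\right) + 28783\right) \left(-26056\right) = \left(\left(\frac{1}{18139} - 12487\right) + 28783\right) \left(-26056\right) = \left(- \frac{226501692}{18139} + 28783\right) \left(-26056\right) = \frac{295593145}{18139} \left(-26056\right) = - \frac{7701974986120}{18139}$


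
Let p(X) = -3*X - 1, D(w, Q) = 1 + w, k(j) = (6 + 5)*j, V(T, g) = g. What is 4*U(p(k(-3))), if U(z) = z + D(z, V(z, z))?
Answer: 788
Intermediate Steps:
k(j) = 11*j
p(X) = -1 - 3*X
U(z) = 1 + 2*z (U(z) = z + (1 + z) = 1 + 2*z)
4*U(p(k(-3))) = 4*(1 + 2*(-1 - 33*(-3))) = 4*(1 + 2*(-1 - 3*(-33))) = 4*(1 + 2*(-1 + 99)) = 4*(1 + 2*98) = 4*(1 + 196) = 4*197 = 788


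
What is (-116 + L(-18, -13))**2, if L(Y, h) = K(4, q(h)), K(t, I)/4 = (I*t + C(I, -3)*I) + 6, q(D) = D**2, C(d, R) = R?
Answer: 341056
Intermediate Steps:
K(t, I) = 24 - 12*I + 4*I*t (K(t, I) = 4*((I*t - 3*I) + 6) = 4*((-3*I + I*t) + 6) = 4*(6 - 3*I + I*t) = 24 - 12*I + 4*I*t)
L(Y, h) = 24 + 4*h**2 (L(Y, h) = 24 - 12*h**2 + 4*h**2*4 = 24 - 12*h**2 + 16*h**2 = 24 + 4*h**2)
(-116 + L(-18, -13))**2 = (-116 + (24 + 4*(-13)**2))**2 = (-116 + (24 + 4*169))**2 = (-116 + (24 + 676))**2 = (-116 + 700)**2 = 584**2 = 341056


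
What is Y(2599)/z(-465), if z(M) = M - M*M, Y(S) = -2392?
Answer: 1196/108345 ≈ 0.011039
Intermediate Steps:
z(M) = M - M²
Y(2599)/z(-465) = -2392*(-1/(465*(1 - 1*(-465)))) = -2392*(-1/(465*(1 + 465))) = -2392/((-465*466)) = -2392/(-216690) = -2392*(-1/216690) = 1196/108345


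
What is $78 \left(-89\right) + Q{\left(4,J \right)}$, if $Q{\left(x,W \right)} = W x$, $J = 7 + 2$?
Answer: $-6906$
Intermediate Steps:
$J = 9$
$78 \left(-89\right) + Q{\left(4,J \right)} = 78 \left(-89\right) + 9 \cdot 4 = -6942 + 36 = -6906$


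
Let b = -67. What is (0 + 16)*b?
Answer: -1072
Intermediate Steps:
(0 + 16)*b = (0 + 16)*(-67) = 16*(-67) = -1072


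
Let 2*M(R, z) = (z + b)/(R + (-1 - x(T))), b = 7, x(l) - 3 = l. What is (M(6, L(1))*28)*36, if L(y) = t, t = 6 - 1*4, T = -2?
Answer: 1134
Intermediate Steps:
x(l) = 3 + l
t = 2 (t = 6 - 4 = 2)
L(y) = 2
M(R, z) = (7 + z)/(2*(-2 + R)) (M(R, z) = ((z + 7)/(R + (-1 - (3 - 2))))/2 = ((7 + z)/(R + (-1 - 1*1)))/2 = ((7 + z)/(R + (-1 - 1)))/2 = ((7 + z)/(R - 2))/2 = ((7 + z)/(-2 + R))/2 = (7 + z)/(2*(-2 + R)))
(M(6, L(1))*28)*36 = (((7 + 2)/(2*(-2 + 6)))*28)*36 = (((½)*9/4)*28)*36 = (((½)*(¼)*9)*28)*36 = ((9/8)*28)*36 = (63/2)*36 = 1134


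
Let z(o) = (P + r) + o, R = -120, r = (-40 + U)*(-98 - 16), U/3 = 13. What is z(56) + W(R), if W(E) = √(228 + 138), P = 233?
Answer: 403 + √366 ≈ 422.13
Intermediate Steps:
U = 39 (U = 3*13 = 39)
r = 114 (r = (-40 + 39)*(-98 - 16) = -1*(-114) = 114)
W(E) = √366
z(o) = 347 + o (z(o) = (233 + 114) + o = 347 + o)
z(56) + W(R) = (347 + 56) + √366 = 403 + √366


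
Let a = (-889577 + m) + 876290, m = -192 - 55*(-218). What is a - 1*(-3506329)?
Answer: 3504840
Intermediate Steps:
m = 11798 (m = -192 + 11990 = 11798)
a = -1489 (a = (-889577 + 11798) + 876290 = -877779 + 876290 = -1489)
a - 1*(-3506329) = -1489 - 1*(-3506329) = -1489 + 3506329 = 3504840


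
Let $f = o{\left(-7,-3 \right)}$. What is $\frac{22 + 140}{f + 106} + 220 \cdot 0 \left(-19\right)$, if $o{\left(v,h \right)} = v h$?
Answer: $\frac{162}{127} \approx 1.2756$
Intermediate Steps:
$o{\left(v,h \right)} = h v$
$f = 21$ ($f = \left(-3\right) \left(-7\right) = 21$)
$\frac{22 + 140}{f + 106} + 220 \cdot 0 \left(-19\right) = \frac{22 + 140}{21 + 106} + 220 \cdot 0 \left(-19\right) = \frac{162}{127} + 220 \cdot 0 = 162 \cdot \frac{1}{127} + 0 = \frac{162}{127} + 0 = \frac{162}{127}$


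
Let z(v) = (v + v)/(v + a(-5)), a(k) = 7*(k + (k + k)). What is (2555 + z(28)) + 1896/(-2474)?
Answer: 34745561/13607 ≈ 2553.5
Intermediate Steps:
a(k) = 21*k (a(k) = 7*(k + 2*k) = 7*(3*k) = 21*k)
z(v) = 2*v/(-105 + v) (z(v) = (v + v)/(v + 21*(-5)) = (2*v)/(v - 105) = (2*v)/(-105 + v) = 2*v/(-105 + v))
(2555 + z(28)) + 1896/(-2474) = (2555 + 2*28/(-105 + 28)) + 1896/(-2474) = (2555 + 2*28/(-77)) + 1896*(-1/2474) = (2555 + 2*28*(-1/77)) - 948/1237 = (2555 - 8/11) - 948/1237 = 28097/11 - 948/1237 = 34745561/13607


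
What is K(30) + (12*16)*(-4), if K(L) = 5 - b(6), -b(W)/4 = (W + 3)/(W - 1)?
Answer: -3779/5 ≈ -755.80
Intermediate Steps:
b(W) = -4*(3 + W)/(-1 + W) (b(W) = -4*(W + 3)/(W - 1) = -4*(3 + W)/(-1 + W))
K(L) = 61/5 (K(L) = 5 - 4*(-3 - 1*6)/(-1 + 6) = 5 - 4*(-3 - 6)/5 = 5 - 4*(-9)/5 = 5 - 1*(-36/5) = 5 + 36/5 = 61/5)
K(30) + (12*16)*(-4) = 61/5 + (12*16)*(-4) = 61/5 + 192*(-4) = 61/5 - 768 = -3779/5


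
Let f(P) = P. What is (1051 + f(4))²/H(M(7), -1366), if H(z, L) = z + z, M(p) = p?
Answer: 1113025/14 ≈ 79502.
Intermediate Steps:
H(z, L) = 2*z
(1051 + f(4))²/H(M(7), -1366) = (1051 + 4)²/((2*7)) = 1055²/14 = 1113025*(1/14) = 1113025/14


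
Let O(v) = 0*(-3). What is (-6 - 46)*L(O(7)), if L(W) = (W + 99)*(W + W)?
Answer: 0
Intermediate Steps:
O(v) = 0
L(W) = 2*W*(99 + W) (L(W) = (99 + W)*(2*W) = 2*W*(99 + W))
(-6 - 46)*L(O(7)) = (-6 - 46)*(2*0*(99 + 0)) = -104*0*99 = -52*0 = 0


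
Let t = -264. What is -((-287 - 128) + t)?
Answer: 679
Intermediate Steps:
-((-287 - 128) + t) = -((-287 - 128) - 264) = -(-415 - 264) = -1*(-679) = 679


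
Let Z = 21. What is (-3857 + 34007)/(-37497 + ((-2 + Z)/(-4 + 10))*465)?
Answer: -60300/72049 ≈ -0.83693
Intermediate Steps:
(-3857 + 34007)/(-37497 + ((-2 + Z)/(-4 + 10))*465) = (-3857 + 34007)/(-37497 + ((-2 + 21)/(-4 + 10))*465) = 30150/(-37497 + (19/6)*465) = 30150/(-37497 + 2945/2) = 30150/(-72049/2) = 30150*(-2/72049) = -60300/72049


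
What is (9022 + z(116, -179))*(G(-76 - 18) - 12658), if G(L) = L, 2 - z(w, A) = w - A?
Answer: -111312208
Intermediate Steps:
z(w, A) = 2 + A - w (z(w, A) = 2 - (w - A) = 2 + (A - w) = 2 + A - w)
(9022 + z(116, -179))*(G(-76 - 18) - 12658) = (9022 + (2 - 179 - 1*116))*((-76 - 18) - 12658) = (9022 + (2 - 179 - 116))*(-94 - 12658) = (9022 - 293)*(-12752) = 8729*(-12752) = -111312208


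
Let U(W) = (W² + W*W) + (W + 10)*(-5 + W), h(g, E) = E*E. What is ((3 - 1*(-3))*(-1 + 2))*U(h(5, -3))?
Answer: 1428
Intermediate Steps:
h(g, E) = E²
U(W) = 2*W² + (-5 + W)*(10 + W) (U(W) = (W² + W²) + (10 + W)*(-5 + W) = 2*W² + (-5 + W)*(10 + W))
((3 - 1*(-3))*(-1 + 2))*U(h(5, -3)) = ((3 - 1*(-3))*(-1 + 2))*(-50 + 3*((-3)²)² + 5*(-3)²) = ((3 + 3)*1)*(-50 + 3*9² + 5*9) = (6*1)*(-50 + 3*81 + 45) = 6*(-50 + 243 + 45) = 6*238 = 1428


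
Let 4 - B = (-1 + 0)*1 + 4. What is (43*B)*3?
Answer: 129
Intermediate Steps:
B = 1 (B = 4 - ((-1 + 0)*1 + 4) = 4 - (-1*1 + 4) = 4 - (-1 + 4) = 4 - 1*3 = 4 - 3 = 1)
(43*B)*3 = (43*1)*3 = 43*3 = 129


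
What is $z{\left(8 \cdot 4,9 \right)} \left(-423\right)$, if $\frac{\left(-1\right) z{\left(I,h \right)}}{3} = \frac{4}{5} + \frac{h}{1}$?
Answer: $\frac{62181}{5} \approx 12436.0$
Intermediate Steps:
$z{\left(I,h \right)} = - \frac{12}{5} - 3 h$ ($z{\left(I,h \right)} = - 3 \left(\frac{4}{5} + \frac{h}{1}\right) = - 3 \left(4 \cdot \frac{1}{5} + h 1\right) = - 3 \left(\frac{4}{5} + h\right) = - \frac{12}{5} - 3 h$)
$z{\left(8 \cdot 4,9 \right)} \left(-423\right) = \left(- \frac{12}{5} - 27\right) \left(-423\right) = \left(- \frac{147}{5}\right) \left(-423\right) = \frac{62181}{5}$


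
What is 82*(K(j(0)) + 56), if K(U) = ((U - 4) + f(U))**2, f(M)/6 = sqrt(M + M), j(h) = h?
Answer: 5904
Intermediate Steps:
f(M) = 6*sqrt(2)*sqrt(M) (f(M) = 6*sqrt(M + M) = 6*sqrt(2*M) = 6*(sqrt(2)*sqrt(M)) = 6*sqrt(2)*sqrt(M))
K(U) = (-4 + U + 6*sqrt(2)*sqrt(U))**2 (K(U) = ((U - 4) + 6*sqrt(2)*sqrt(U))**2 = ((-4 + U) + 6*sqrt(2)*sqrt(U))**2 = (-4 + U + 6*sqrt(2)*sqrt(U))**2)
82*(K(j(0)) + 56) = 82*((-4 + 0 + 6*sqrt(2)*sqrt(0))**2 + 56) = 82*((-4 + 0 + 6*sqrt(2)*0)**2 + 56) = 82*((-4 + 0 + 0)**2 + 56) = 82*((-4)**2 + 56) = 82*(16 + 56) = 82*72 = 5904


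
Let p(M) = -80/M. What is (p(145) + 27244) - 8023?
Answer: 557393/29 ≈ 19220.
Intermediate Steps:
(p(145) + 27244) - 8023 = (-80/145 + 27244) - 8023 = (-80*1/145 + 27244) - 8023 = (-16/29 + 27244) - 8023 = 790060/29 - 8023 = 557393/29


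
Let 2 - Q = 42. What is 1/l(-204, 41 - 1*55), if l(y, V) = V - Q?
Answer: 1/26 ≈ 0.038462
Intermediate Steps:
Q = -40 (Q = 2 - 1*42 = 2 - 42 = -40)
l(y, V) = 40 + V (l(y, V) = V - 1*(-40) = V + 40 = 40 + V)
1/l(-204, 41 - 1*55) = 1/(40 + (41 - 1*55)) = 1/(40 + (41 - 55)) = 1/(40 - 14) = 1/26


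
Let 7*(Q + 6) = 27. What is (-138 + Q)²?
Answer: 962361/49 ≈ 19640.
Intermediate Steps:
Q = -15/7 (Q = -6 + (⅐)*27 = -6 + 27/7 = -15/7 ≈ -2.1429)
(-138 + Q)² = (-138 - 15/7)² = (-981/7)² = 962361/49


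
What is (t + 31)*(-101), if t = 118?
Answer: -15049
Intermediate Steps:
(t + 31)*(-101) = (118 + 31)*(-101) = 149*(-101) = -15049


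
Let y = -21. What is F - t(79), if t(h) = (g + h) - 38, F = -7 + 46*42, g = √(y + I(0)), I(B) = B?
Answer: 1884 - I*√21 ≈ 1884.0 - 4.5826*I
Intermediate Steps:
g = I*√21 (g = √(-21 + 0) = √(-21) = I*√21 ≈ 4.5826*I)
F = 1925 (F = -7 + 1932 = 1925)
t(h) = -38 + h + I*√21 (t(h) = (I*√21 + h) - 38 = (h + I*√21) - 38 = -38 + h + I*√21)
F - t(79) = 1925 - (-38 + 79 + I*√21) = 1925 - (41 + I*√21) = 1925 + (-41 - I*√21) = 1884 - I*√21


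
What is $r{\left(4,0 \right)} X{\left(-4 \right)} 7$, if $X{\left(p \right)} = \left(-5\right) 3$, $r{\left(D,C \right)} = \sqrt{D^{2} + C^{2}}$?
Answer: $-420$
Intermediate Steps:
$r{\left(D,C \right)} = \sqrt{C^{2} + D^{2}}$
$X{\left(p \right)} = -15$
$r{\left(4,0 \right)} X{\left(-4 \right)} 7 = \sqrt{0^{2} + 4^{2}} \left(-15\right) 7 = \sqrt{0 + 16} \left(-15\right) 7 = \sqrt{16} \left(-15\right) 7 = 4 \left(-15\right) 7 = \left(-60\right) 7 = -420$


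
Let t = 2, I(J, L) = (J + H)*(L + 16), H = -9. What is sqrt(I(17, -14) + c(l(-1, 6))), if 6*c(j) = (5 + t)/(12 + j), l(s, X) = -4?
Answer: 5*sqrt(93)/12 ≈ 4.0182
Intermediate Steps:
I(J, L) = (-9 + J)*(16 + L) (I(J, L) = (J - 9)*(L + 16) = (-9 + J)*(16 + L))
c(j) = 7/(6*(12 + j)) (c(j) = ((5 + 2)/(12 + j))/6 = (7/(12 + j))/6 = 7/(6*(12 + j)))
sqrt(I(17, -14) + c(l(-1, 6))) = sqrt((-144 - 9*(-14) + 16*17 + 17*(-14)) + 7/(6*(12 - 4))) = sqrt((-144 + 126 + 272 - 238) + (7/6)/8) = sqrt(16 + (7/6)*(1/8)) = sqrt(16 + 7/48) = sqrt(775/48) = 5*sqrt(93)/12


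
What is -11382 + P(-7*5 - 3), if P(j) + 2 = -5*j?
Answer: -11194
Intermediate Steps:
P(j) = -2 - 5*j
-11382 + P(-7*5 - 3) = -11382 + (-2 - 5*(-7*5 - 3)) = -11382 + (-2 - 5*(-35 - 3)) = -11382 + (-2 - 5*(-38)) = -11382 + (-2 + 190) = -11382 + 188 = -11194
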